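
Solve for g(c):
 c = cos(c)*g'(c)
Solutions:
 g(c) = C1 + Integral(c/cos(c), c)


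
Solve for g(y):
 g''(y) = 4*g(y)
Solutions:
 g(y) = C1*exp(-2*y) + C2*exp(2*y)


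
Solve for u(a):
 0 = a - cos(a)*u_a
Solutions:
 u(a) = C1 + Integral(a/cos(a), a)


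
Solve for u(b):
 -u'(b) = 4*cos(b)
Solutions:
 u(b) = C1 - 4*sin(b)


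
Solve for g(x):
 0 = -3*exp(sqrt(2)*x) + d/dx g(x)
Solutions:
 g(x) = C1 + 3*sqrt(2)*exp(sqrt(2)*x)/2


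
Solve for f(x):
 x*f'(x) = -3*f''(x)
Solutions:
 f(x) = C1 + C2*erf(sqrt(6)*x/6)


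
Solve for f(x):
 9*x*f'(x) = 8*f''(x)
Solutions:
 f(x) = C1 + C2*erfi(3*x/4)


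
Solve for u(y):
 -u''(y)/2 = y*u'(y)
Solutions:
 u(y) = C1 + C2*erf(y)


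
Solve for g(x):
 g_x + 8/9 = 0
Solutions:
 g(x) = C1 - 8*x/9


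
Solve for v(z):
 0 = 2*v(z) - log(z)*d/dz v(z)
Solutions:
 v(z) = C1*exp(2*li(z))


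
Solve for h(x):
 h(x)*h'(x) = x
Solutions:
 h(x) = -sqrt(C1 + x^2)
 h(x) = sqrt(C1 + x^2)


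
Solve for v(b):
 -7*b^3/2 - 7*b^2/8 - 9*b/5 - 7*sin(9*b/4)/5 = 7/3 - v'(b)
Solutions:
 v(b) = C1 + 7*b^4/8 + 7*b^3/24 + 9*b^2/10 + 7*b/3 - 28*cos(9*b/4)/45


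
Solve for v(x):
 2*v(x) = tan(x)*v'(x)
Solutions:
 v(x) = C1*sin(x)^2


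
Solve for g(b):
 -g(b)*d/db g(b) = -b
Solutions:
 g(b) = -sqrt(C1 + b^2)
 g(b) = sqrt(C1 + b^2)


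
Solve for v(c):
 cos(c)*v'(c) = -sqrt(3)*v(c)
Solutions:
 v(c) = C1*(sin(c) - 1)^(sqrt(3)/2)/(sin(c) + 1)^(sqrt(3)/2)


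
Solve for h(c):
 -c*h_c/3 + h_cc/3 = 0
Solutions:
 h(c) = C1 + C2*erfi(sqrt(2)*c/2)


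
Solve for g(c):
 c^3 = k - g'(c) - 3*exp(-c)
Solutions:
 g(c) = C1 - c^4/4 + c*k + 3*exp(-c)


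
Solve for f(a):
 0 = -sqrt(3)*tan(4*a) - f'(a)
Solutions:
 f(a) = C1 + sqrt(3)*log(cos(4*a))/4


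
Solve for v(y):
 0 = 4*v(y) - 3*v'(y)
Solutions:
 v(y) = C1*exp(4*y/3)


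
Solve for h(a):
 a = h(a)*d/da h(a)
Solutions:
 h(a) = -sqrt(C1 + a^2)
 h(a) = sqrt(C1 + a^2)


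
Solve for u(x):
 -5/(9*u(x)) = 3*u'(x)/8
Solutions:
 u(x) = -sqrt(C1 - 240*x)/9
 u(x) = sqrt(C1 - 240*x)/9


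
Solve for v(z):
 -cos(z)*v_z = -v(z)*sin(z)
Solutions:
 v(z) = C1/cos(z)


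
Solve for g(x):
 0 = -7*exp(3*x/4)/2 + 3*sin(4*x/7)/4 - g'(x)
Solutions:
 g(x) = C1 - 14*exp(3*x/4)/3 - 21*cos(4*x/7)/16


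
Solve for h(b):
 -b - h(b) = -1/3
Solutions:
 h(b) = 1/3 - b


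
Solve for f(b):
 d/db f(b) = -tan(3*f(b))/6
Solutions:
 f(b) = -asin(C1*exp(-b/2))/3 + pi/3
 f(b) = asin(C1*exp(-b/2))/3


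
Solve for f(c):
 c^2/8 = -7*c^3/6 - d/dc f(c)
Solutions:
 f(c) = C1 - 7*c^4/24 - c^3/24


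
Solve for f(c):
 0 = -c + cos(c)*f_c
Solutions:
 f(c) = C1 + Integral(c/cos(c), c)


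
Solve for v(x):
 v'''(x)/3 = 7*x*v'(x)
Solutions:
 v(x) = C1 + Integral(C2*airyai(21^(1/3)*x) + C3*airybi(21^(1/3)*x), x)


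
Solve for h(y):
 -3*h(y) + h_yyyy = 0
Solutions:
 h(y) = C1*exp(-3^(1/4)*y) + C2*exp(3^(1/4)*y) + C3*sin(3^(1/4)*y) + C4*cos(3^(1/4)*y)


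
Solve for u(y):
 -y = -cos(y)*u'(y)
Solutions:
 u(y) = C1 + Integral(y/cos(y), y)


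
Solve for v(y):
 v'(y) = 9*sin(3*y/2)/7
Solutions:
 v(y) = C1 - 6*cos(3*y/2)/7


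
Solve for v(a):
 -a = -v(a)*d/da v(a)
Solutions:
 v(a) = -sqrt(C1 + a^2)
 v(a) = sqrt(C1 + a^2)


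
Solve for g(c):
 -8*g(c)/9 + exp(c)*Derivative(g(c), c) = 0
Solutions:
 g(c) = C1*exp(-8*exp(-c)/9)


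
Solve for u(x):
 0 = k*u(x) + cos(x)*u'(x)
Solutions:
 u(x) = C1*exp(k*(log(sin(x) - 1) - log(sin(x) + 1))/2)


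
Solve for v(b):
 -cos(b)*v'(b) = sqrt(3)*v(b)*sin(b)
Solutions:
 v(b) = C1*cos(b)^(sqrt(3))


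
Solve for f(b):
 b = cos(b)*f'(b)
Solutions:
 f(b) = C1 + Integral(b/cos(b), b)


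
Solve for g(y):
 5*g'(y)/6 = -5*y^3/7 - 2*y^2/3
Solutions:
 g(y) = C1 - 3*y^4/14 - 4*y^3/15


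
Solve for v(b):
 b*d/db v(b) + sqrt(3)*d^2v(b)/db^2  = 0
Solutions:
 v(b) = C1 + C2*erf(sqrt(2)*3^(3/4)*b/6)


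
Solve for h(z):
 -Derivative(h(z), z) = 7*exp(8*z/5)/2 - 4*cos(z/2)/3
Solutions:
 h(z) = C1 - 35*exp(8*z/5)/16 + 8*sin(z/2)/3


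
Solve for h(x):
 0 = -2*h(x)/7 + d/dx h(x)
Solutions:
 h(x) = C1*exp(2*x/7)


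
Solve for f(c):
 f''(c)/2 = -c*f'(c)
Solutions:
 f(c) = C1 + C2*erf(c)


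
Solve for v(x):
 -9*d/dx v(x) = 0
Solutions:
 v(x) = C1


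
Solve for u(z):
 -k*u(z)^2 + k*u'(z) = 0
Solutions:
 u(z) = -1/(C1 + z)


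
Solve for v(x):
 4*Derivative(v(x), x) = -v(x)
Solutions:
 v(x) = C1*exp(-x/4)


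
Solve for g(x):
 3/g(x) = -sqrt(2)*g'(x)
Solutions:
 g(x) = -sqrt(C1 - 3*sqrt(2)*x)
 g(x) = sqrt(C1 - 3*sqrt(2)*x)


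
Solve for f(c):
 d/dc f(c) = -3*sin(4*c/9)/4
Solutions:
 f(c) = C1 + 27*cos(4*c/9)/16


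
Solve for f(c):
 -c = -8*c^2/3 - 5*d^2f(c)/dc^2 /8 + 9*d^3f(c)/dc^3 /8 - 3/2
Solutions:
 f(c) = C1 + C2*c + C3*exp(5*c/9) - 16*c^4/45 - 172*c^3/75 - 1698*c^2/125


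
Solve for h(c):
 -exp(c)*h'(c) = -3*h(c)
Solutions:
 h(c) = C1*exp(-3*exp(-c))


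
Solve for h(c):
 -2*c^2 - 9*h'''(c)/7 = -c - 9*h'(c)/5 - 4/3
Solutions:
 h(c) = C1 + C2*exp(-sqrt(35)*c/5) + C3*exp(sqrt(35)*c/5) + 10*c^3/27 - 5*c^2/18 + 160*c/189


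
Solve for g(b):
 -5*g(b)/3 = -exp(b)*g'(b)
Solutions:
 g(b) = C1*exp(-5*exp(-b)/3)


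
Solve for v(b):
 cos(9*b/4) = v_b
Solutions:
 v(b) = C1 + 4*sin(9*b/4)/9


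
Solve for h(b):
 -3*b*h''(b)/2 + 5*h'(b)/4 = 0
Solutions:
 h(b) = C1 + C2*b^(11/6)


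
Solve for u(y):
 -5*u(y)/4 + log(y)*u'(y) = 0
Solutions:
 u(y) = C1*exp(5*li(y)/4)


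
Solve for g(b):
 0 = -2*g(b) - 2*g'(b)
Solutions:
 g(b) = C1*exp(-b)


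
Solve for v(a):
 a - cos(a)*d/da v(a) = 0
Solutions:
 v(a) = C1 + Integral(a/cos(a), a)


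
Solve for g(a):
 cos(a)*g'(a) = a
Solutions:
 g(a) = C1 + Integral(a/cos(a), a)


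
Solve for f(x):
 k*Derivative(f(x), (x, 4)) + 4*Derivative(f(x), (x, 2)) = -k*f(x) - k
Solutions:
 f(x) = C1*exp(-x*sqrt((-sqrt(4 - k^2) - 2)/k)) + C2*exp(x*sqrt((-sqrt(4 - k^2) - 2)/k)) + C3*exp(-x*sqrt((sqrt(4 - k^2) - 2)/k)) + C4*exp(x*sqrt((sqrt(4 - k^2) - 2)/k)) - 1


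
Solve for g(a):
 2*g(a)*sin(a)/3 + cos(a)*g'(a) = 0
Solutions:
 g(a) = C1*cos(a)^(2/3)


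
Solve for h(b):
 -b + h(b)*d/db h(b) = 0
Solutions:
 h(b) = -sqrt(C1 + b^2)
 h(b) = sqrt(C1 + b^2)


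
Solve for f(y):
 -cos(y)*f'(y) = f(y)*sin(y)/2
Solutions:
 f(y) = C1*sqrt(cos(y))


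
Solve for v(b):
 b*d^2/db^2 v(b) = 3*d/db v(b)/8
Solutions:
 v(b) = C1 + C2*b^(11/8)


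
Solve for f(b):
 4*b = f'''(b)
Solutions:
 f(b) = C1 + C2*b + C3*b^2 + b^4/6


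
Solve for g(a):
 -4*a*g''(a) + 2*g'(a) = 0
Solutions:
 g(a) = C1 + C2*a^(3/2)


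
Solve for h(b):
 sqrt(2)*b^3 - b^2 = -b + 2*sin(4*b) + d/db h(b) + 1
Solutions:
 h(b) = C1 + sqrt(2)*b^4/4 - b^3/3 + b^2/2 - b + cos(4*b)/2


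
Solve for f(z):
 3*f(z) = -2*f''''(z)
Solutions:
 f(z) = (C1*sin(6^(1/4)*z/2) + C2*cos(6^(1/4)*z/2))*exp(-6^(1/4)*z/2) + (C3*sin(6^(1/4)*z/2) + C4*cos(6^(1/4)*z/2))*exp(6^(1/4)*z/2)


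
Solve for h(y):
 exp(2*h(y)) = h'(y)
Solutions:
 h(y) = log(-sqrt(-1/(C1 + y))) - log(2)/2
 h(y) = log(-1/(C1 + y))/2 - log(2)/2


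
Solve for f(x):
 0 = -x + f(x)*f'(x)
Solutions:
 f(x) = -sqrt(C1 + x^2)
 f(x) = sqrt(C1 + x^2)


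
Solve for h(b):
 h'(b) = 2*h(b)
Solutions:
 h(b) = C1*exp(2*b)


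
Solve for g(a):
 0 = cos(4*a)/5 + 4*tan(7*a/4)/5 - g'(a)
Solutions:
 g(a) = C1 - 16*log(cos(7*a/4))/35 + sin(4*a)/20


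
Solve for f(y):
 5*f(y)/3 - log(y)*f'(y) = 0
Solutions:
 f(y) = C1*exp(5*li(y)/3)


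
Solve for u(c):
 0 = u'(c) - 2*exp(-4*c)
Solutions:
 u(c) = C1 - exp(-4*c)/2


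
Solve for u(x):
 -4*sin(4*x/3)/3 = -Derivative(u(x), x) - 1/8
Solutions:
 u(x) = C1 - x/8 - cos(4*x/3)


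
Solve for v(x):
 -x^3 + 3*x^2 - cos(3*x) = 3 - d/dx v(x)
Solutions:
 v(x) = C1 + x^4/4 - x^3 + 3*x + sin(3*x)/3


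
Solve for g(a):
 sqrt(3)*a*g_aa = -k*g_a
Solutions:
 g(a) = C1 + a^(-sqrt(3)*re(k)/3 + 1)*(C2*sin(sqrt(3)*log(a)*Abs(im(k))/3) + C3*cos(sqrt(3)*log(a)*im(k)/3))


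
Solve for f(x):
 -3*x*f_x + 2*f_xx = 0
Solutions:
 f(x) = C1 + C2*erfi(sqrt(3)*x/2)


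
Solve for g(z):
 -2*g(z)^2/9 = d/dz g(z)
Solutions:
 g(z) = 9/(C1 + 2*z)


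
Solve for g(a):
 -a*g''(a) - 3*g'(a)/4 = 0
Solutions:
 g(a) = C1 + C2*a^(1/4)


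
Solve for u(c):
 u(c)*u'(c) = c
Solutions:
 u(c) = -sqrt(C1 + c^2)
 u(c) = sqrt(C1 + c^2)


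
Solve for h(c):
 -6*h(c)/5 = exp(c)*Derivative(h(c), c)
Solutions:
 h(c) = C1*exp(6*exp(-c)/5)


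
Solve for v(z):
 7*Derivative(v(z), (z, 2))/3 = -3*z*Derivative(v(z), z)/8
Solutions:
 v(z) = C1 + C2*erf(3*sqrt(7)*z/28)


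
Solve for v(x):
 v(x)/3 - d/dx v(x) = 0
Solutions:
 v(x) = C1*exp(x/3)


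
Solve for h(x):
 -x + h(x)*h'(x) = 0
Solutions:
 h(x) = -sqrt(C1 + x^2)
 h(x) = sqrt(C1 + x^2)


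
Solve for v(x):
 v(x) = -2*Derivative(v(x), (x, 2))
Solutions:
 v(x) = C1*sin(sqrt(2)*x/2) + C2*cos(sqrt(2)*x/2)


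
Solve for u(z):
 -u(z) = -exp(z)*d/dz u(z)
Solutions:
 u(z) = C1*exp(-exp(-z))


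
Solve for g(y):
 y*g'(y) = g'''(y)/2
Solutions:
 g(y) = C1 + Integral(C2*airyai(2^(1/3)*y) + C3*airybi(2^(1/3)*y), y)


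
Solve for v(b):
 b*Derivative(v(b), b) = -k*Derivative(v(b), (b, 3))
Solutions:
 v(b) = C1 + Integral(C2*airyai(b*(-1/k)^(1/3)) + C3*airybi(b*(-1/k)^(1/3)), b)


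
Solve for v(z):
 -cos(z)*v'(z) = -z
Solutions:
 v(z) = C1 + Integral(z/cos(z), z)


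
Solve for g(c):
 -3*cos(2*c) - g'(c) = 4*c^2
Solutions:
 g(c) = C1 - 4*c^3/3 - 3*sin(2*c)/2


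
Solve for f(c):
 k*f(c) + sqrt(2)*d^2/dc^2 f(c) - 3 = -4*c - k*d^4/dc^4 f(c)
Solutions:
 f(c) = C1*exp(-2^(3/4)*c*sqrt((-sqrt(1 - 2*k^2) - 1)/k)/2) + C2*exp(2^(3/4)*c*sqrt((-sqrt(1 - 2*k^2) - 1)/k)/2) + C3*exp(-2^(3/4)*c*sqrt((sqrt(1 - 2*k^2) - 1)/k)/2) + C4*exp(2^(3/4)*c*sqrt((sqrt(1 - 2*k^2) - 1)/k)/2) - 4*c/k + 3/k


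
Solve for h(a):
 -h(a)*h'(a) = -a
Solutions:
 h(a) = -sqrt(C1 + a^2)
 h(a) = sqrt(C1 + a^2)


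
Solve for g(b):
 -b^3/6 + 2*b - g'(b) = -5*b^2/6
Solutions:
 g(b) = C1 - b^4/24 + 5*b^3/18 + b^2


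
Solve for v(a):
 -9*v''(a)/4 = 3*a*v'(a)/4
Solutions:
 v(a) = C1 + C2*erf(sqrt(6)*a/6)


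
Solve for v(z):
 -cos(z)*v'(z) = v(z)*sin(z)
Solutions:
 v(z) = C1*cos(z)


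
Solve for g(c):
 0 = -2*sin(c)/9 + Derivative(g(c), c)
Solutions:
 g(c) = C1 - 2*cos(c)/9


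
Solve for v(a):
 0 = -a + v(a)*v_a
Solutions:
 v(a) = -sqrt(C1 + a^2)
 v(a) = sqrt(C1 + a^2)


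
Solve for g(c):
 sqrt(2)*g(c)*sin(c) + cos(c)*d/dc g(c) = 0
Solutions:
 g(c) = C1*cos(c)^(sqrt(2))


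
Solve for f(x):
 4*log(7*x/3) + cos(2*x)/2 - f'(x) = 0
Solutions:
 f(x) = C1 + 4*x*log(x) - 4*x*log(3) - 4*x + 4*x*log(7) + sin(2*x)/4


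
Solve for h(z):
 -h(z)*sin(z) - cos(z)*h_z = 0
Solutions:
 h(z) = C1*cos(z)


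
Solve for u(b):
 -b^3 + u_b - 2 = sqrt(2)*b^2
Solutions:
 u(b) = C1 + b^4/4 + sqrt(2)*b^3/3 + 2*b


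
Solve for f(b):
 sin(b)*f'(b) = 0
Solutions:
 f(b) = C1


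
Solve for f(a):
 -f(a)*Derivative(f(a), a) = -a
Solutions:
 f(a) = -sqrt(C1 + a^2)
 f(a) = sqrt(C1 + a^2)


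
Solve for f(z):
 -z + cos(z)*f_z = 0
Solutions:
 f(z) = C1 + Integral(z/cos(z), z)


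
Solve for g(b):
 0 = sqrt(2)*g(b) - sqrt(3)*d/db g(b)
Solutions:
 g(b) = C1*exp(sqrt(6)*b/3)


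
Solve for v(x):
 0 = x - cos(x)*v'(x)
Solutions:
 v(x) = C1 + Integral(x/cos(x), x)


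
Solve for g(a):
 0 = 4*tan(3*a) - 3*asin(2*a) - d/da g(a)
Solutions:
 g(a) = C1 - 3*a*asin(2*a) - 3*sqrt(1 - 4*a^2)/2 - 4*log(cos(3*a))/3


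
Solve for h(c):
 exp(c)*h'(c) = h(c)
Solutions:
 h(c) = C1*exp(-exp(-c))


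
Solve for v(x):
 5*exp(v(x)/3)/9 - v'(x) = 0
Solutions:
 v(x) = 3*log(-1/(C1 + 5*x)) + 9*log(3)


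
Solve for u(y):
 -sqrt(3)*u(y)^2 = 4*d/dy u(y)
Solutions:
 u(y) = 4/(C1 + sqrt(3)*y)


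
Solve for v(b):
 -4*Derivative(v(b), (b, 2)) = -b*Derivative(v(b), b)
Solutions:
 v(b) = C1 + C2*erfi(sqrt(2)*b/4)


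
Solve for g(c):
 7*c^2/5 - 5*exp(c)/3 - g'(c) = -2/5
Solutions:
 g(c) = C1 + 7*c^3/15 + 2*c/5 - 5*exp(c)/3


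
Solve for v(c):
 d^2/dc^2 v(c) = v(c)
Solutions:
 v(c) = C1*exp(-c) + C2*exp(c)


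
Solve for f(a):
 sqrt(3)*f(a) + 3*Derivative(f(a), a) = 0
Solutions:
 f(a) = C1*exp(-sqrt(3)*a/3)


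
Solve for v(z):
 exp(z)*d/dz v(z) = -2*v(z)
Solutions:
 v(z) = C1*exp(2*exp(-z))


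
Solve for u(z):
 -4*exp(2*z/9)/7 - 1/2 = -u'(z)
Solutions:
 u(z) = C1 + z/2 + 18*exp(2*z/9)/7


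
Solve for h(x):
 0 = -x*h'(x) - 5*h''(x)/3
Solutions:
 h(x) = C1 + C2*erf(sqrt(30)*x/10)


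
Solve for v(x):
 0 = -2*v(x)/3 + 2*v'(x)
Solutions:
 v(x) = C1*exp(x/3)


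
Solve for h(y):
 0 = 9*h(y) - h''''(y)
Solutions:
 h(y) = C1*exp(-sqrt(3)*y) + C2*exp(sqrt(3)*y) + C3*sin(sqrt(3)*y) + C4*cos(sqrt(3)*y)


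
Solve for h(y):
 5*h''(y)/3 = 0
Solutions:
 h(y) = C1 + C2*y


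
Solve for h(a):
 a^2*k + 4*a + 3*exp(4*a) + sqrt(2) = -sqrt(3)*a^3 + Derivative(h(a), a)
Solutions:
 h(a) = C1 + sqrt(3)*a^4/4 + a^3*k/3 + 2*a^2 + sqrt(2)*a + 3*exp(4*a)/4


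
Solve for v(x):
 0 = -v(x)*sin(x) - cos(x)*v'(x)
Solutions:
 v(x) = C1*cos(x)


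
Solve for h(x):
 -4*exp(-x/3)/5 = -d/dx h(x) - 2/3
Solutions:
 h(x) = C1 - 2*x/3 - 12*exp(-x/3)/5


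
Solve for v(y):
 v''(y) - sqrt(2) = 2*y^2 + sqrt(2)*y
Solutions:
 v(y) = C1 + C2*y + y^4/6 + sqrt(2)*y^3/6 + sqrt(2)*y^2/2


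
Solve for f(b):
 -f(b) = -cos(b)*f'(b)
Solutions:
 f(b) = C1*sqrt(sin(b) + 1)/sqrt(sin(b) - 1)


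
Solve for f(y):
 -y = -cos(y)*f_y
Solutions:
 f(y) = C1 + Integral(y/cos(y), y)


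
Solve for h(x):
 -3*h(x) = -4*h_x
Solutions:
 h(x) = C1*exp(3*x/4)


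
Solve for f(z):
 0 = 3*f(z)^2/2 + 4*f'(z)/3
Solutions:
 f(z) = 8/(C1 + 9*z)


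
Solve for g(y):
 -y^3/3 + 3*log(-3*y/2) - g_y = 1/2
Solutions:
 g(y) = C1 - y^4/12 + 3*y*log(-y) + y*(-7/2 - 3*log(2) + 3*log(3))


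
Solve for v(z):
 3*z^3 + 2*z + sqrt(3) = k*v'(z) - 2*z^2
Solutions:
 v(z) = C1 + 3*z^4/(4*k) + 2*z^3/(3*k) + z^2/k + sqrt(3)*z/k


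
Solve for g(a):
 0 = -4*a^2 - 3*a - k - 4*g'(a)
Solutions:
 g(a) = C1 - a^3/3 - 3*a^2/8 - a*k/4


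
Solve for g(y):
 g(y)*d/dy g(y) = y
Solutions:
 g(y) = -sqrt(C1 + y^2)
 g(y) = sqrt(C1 + y^2)


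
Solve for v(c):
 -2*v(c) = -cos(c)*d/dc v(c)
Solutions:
 v(c) = C1*(sin(c) + 1)/(sin(c) - 1)


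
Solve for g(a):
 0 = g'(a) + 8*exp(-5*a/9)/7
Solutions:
 g(a) = C1 + 72*exp(-5*a/9)/35


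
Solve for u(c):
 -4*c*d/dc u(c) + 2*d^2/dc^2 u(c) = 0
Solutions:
 u(c) = C1 + C2*erfi(c)


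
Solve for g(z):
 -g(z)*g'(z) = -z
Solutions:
 g(z) = -sqrt(C1 + z^2)
 g(z) = sqrt(C1 + z^2)


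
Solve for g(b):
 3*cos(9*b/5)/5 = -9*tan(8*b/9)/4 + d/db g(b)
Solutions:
 g(b) = C1 - 81*log(cos(8*b/9))/32 + sin(9*b/5)/3


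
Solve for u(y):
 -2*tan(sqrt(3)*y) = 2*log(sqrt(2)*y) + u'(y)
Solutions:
 u(y) = C1 - 2*y*log(y) - y*log(2) + 2*y + 2*sqrt(3)*log(cos(sqrt(3)*y))/3


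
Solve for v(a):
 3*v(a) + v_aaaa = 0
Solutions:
 v(a) = (C1*sin(sqrt(2)*3^(1/4)*a/2) + C2*cos(sqrt(2)*3^(1/4)*a/2))*exp(-sqrt(2)*3^(1/4)*a/2) + (C3*sin(sqrt(2)*3^(1/4)*a/2) + C4*cos(sqrt(2)*3^(1/4)*a/2))*exp(sqrt(2)*3^(1/4)*a/2)


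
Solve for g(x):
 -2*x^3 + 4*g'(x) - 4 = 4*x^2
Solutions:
 g(x) = C1 + x^4/8 + x^3/3 + x


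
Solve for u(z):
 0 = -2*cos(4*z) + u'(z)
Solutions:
 u(z) = C1 + sin(4*z)/2


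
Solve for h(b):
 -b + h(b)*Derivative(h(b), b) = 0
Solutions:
 h(b) = -sqrt(C1 + b^2)
 h(b) = sqrt(C1 + b^2)


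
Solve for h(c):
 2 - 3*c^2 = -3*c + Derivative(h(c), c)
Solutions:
 h(c) = C1 - c^3 + 3*c^2/2 + 2*c


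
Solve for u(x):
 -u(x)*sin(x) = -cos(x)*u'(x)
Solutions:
 u(x) = C1/cos(x)


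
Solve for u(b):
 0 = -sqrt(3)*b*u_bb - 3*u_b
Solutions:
 u(b) = C1 + C2*b^(1 - sqrt(3))


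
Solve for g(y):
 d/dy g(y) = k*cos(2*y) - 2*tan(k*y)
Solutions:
 g(y) = C1 + k*sin(2*y)/2 - 2*Piecewise((-log(cos(k*y))/k, Ne(k, 0)), (0, True))


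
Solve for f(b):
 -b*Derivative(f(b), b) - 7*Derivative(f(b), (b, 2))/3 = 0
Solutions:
 f(b) = C1 + C2*erf(sqrt(42)*b/14)


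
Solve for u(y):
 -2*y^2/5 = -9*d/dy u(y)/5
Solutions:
 u(y) = C1 + 2*y^3/27


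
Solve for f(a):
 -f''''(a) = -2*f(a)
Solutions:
 f(a) = C1*exp(-2^(1/4)*a) + C2*exp(2^(1/4)*a) + C3*sin(2^(1/4)*a) + C4*cos(2^(1/4)*a)


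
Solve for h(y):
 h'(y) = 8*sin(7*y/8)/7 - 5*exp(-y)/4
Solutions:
 h(y) = C1 - 64*cos(7*y/8)/49 + 5*exp(-y)/4


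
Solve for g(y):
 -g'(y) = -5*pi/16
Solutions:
 g(y) = C1 + 5*pi*y/16


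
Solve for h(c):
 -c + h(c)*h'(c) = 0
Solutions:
 h(c) = -sqrt(C1 + c^2)
 h(c) = sqrt(C1 + c^2)


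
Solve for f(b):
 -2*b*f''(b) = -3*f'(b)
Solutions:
 f(b) = C1 + C2*b^(5/2)


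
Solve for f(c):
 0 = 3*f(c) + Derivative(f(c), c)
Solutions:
 f(c) = C1*exp(-3*c)


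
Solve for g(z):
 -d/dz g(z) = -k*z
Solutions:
 g(z) = C1 + k*z^2/2


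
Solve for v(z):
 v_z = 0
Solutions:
 v(z) = C1


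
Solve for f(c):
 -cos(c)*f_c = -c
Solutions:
 f(c) = C1 + Integral(c/cos(c), c)


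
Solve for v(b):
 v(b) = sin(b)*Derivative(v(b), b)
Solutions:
 v(b) = C1*sqrt(cos(b) - 1)/sqrt(cos(b) + 1)


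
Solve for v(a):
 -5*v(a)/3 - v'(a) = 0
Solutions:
 v(a) = C1*exp(-5*a/3)


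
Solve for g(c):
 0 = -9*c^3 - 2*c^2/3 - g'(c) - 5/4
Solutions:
 g(c) = C1 - 9*c^4/4 - 2*c^3/9 - 5*c/4


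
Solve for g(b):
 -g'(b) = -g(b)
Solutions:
 g(b) = C1*exp(b)


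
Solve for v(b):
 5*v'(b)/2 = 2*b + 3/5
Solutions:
 v(b) = C1 + 2*b^2/5 + 6*b/25


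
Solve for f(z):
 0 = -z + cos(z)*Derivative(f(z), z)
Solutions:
 f(z) = C1 + Integral(z/cos(z), z)


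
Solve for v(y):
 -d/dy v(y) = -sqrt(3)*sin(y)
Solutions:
 v(y) = C1 - sqrt(3)*cos(y)


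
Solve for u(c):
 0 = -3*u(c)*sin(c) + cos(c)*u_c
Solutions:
 u(c) = C1/cos(c)^3


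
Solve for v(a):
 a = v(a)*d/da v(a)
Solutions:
 v(a) = -sqrt(C1 + a^2)
 v(a) = sqrt(C1 + a^2)


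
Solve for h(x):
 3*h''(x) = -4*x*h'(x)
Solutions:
 h(x) = C1 + C2*erf(sqrt(6)*x/3)


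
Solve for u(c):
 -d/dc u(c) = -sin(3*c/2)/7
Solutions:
 u(c) = C1 - 2*cos(3*c/2)/21


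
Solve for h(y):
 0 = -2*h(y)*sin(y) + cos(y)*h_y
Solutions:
 h(y) = C1/cos(y)^2


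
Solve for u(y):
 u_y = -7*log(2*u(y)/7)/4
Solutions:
 4*Integral(1/(log(_y) - log(7) + log(2)), (_y, u(y)))/7 = C1 - y


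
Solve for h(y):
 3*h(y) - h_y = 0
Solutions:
 h(y) = C1*exp(3*y)


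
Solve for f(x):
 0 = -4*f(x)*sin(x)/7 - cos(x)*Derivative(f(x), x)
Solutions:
 f(x) = C1*cos(x)^(4/7)


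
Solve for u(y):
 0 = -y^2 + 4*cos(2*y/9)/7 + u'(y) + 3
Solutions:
 u(y) = C1 + y^3/3 - 3*y - 18*sin(2*y/9)/7


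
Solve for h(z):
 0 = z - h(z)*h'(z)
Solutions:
 h(z) = -sqrt(C1 + z^2)
 h(z) = sqrt(C1 + z^2)


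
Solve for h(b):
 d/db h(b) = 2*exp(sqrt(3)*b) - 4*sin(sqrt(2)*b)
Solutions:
 h(b) = C1 + 2*sqrt(3)*exp(sqrt(3)*b)/3 + 2*sqrt(2)*cos(sqrt(2)*b)


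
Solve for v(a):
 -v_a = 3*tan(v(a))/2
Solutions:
 v(a) = pi - asin(C1*exp(-3*a/2))
 v(a) = asin(C1*exp(-3*a/2))


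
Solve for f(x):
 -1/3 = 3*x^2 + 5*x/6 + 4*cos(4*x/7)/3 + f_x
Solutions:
 f(x) = C1 - x^3 - 5*x^2/12 - x/3 - 7*sin(4*x/7)/3


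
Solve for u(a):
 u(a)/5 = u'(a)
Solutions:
 u(a) = C1*exp(a/5)


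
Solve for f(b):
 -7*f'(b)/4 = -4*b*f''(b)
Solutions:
 f(b) = C1 + C2*b^(23/16)


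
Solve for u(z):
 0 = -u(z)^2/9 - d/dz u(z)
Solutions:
 u(z) = 9/(C1 + z)


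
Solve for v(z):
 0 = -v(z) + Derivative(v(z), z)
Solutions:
 v(z) = C1*exp(z)


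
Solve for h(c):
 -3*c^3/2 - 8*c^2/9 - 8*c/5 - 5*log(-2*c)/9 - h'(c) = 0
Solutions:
 h(c) = C1 - 3*c^4/8 - 8*c^3/27 - 4*c^2/5 - 5*c*log(-c)/9 + 5*c*(1 - log(2))/9


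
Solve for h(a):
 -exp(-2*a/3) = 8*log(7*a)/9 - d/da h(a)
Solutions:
 h(a) = C1 + 8*a*log(a)/9 + 8*a*(-1 + log(7))/9 - 3*exp(-2*a/3)/2


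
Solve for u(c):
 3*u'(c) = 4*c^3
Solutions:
 u(c) = C1 + c^4/3


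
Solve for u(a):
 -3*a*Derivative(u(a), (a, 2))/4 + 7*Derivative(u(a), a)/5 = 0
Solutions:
 u(a) = C1 + C2*a^(43/15)


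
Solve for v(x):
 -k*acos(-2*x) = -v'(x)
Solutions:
 v(x) = C1 + k*(x*acos(-2*x) + sqrt(1 - 4*x^2)/2)


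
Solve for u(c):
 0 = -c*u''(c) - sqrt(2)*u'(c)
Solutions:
 u(c) = C1 + C2*c^(1 - sqrt(2))


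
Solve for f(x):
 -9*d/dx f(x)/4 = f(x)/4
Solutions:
 f(x) = C1*exp(-x/9)


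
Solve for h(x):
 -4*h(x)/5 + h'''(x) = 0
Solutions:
 h(x) = C3*exp(10^(2/3)*x/5) + (C1*sin(10^(2/3)*sqrt(3)*x/10) + C2*cos(10^(2/3)*sqrt(3)*x/10))*exp(-10^(2/3)*x/10)


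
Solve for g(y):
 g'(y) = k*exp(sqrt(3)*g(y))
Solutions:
 g(y) = sqrt(3)*(2*log(-1/(C1 + k*y)) - log(3))/6


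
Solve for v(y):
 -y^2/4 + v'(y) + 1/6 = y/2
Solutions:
 v(y) = C1 + y^3/12 + y^2/4 - y/6


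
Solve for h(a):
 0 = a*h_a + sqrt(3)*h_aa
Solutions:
 h(a) = C1 + C2*erf(sqrt(2)*3^(3/4)*a/6)


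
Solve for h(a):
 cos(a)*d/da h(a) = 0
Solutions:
 h(a) = C1


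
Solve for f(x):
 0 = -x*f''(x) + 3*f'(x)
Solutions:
 f(x) = C1 + C2*x^4


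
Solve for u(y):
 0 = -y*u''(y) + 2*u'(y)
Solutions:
 u(y) = C1 + C2*y^3


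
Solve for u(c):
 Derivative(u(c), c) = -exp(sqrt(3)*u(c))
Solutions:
 u(c) = sqrt(3)*(2*log(1/(C1 + c)) - log(3))/6


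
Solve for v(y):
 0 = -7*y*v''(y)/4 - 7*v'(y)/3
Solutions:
 v(y) = C1 + C2/y^(1/3)


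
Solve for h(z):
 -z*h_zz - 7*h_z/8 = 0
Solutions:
 h(z) = C1 + C2*z^(1/8)


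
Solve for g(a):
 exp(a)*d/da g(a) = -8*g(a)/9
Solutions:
 g(a) = C1*exp(8*exp(-a)/9)


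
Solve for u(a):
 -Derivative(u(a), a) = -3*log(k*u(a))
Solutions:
 li(k*u(a))/k = C1 + 3*a


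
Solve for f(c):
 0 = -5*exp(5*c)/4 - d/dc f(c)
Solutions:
 f(c) = C1 - exp(5*c)/4


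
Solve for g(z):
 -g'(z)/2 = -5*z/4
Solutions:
 g(z) = C1 + 5*z^2/4


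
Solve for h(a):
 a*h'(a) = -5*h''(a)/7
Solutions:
 h(a) = C1 + C2*erf(sqrt(70)*a/10)


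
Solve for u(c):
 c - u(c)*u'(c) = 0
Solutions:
 u(c) = -sqrt(C1 + c^2)
 u(c) = sqrt(C1 + c^2)


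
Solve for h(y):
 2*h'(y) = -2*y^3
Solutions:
 h(y) = C1 - y^4/4


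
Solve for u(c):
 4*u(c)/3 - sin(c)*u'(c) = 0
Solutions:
 u(c) = C1*(cos(c) - 1)^(2/3)/(cos(c) + 1)^(2/3)


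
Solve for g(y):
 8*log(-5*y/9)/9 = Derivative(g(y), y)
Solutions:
 g(y) = C1 + 8*y*log(-y)/9 + 8*y*(-2*log(3) - 1 + log(5))/9


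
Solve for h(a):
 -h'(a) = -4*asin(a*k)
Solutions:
 h(a) = C1 + 4*Piecewise((a*asin(a*k) + sqrt(-a^2*k^2 + 1)/k, Ne(k, 0)), (0, True))


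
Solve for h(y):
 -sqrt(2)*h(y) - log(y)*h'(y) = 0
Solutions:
 h(y) = C1*exp(-sqrt(2)*li(y))


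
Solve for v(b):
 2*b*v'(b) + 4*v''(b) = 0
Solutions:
 v(b) = C1 + C2*erf(b/2)


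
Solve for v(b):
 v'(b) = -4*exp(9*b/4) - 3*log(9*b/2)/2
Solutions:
 v(b) = C1 - 3*b*log(b)/2 + b*(-3*log(3) + 3*log(2)/2 + 3/2) - 16*exp(9*b/4)/9


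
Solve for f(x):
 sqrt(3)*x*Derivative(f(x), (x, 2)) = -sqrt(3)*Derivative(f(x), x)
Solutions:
 f(x) = C1 + C2*log(x)


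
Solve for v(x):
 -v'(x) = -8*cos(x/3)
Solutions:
 v(x) = C1 + 24*sin(x/3)


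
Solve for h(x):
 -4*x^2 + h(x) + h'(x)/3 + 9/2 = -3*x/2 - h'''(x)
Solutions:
 h(x) = C1*exp(2^(1/3)*x*(-2/(27 + sqrt(733))^(1/3) + 2^(1/3)*(27 + sqrt(733))^(1/3))/12)*sin(2^(1/3)*sqrt(3)*x*(2/(27 + sqrt(733))^(1/3) + 2^(1/3)*(27 + sqrt(733))^(1/3))/12) + C2*exp(2^(1/3)*x*(-2/(27 + sqrt(733))^(1/3) + 2^(1/3)*(27 + sqrt(733))^(1/3))/12)*cos(2^(1/3)*sqrt(3)*x*(2/(27 + sqrt(733))^(1/3) + 2^(1/3)*(27 + sqrt(733))^(1/3))/12) + C3*exp(-2^(1/3)*x*(-2/(27 + sqrt(733))^(1/3) + 2^(1/3)*(27 + sqrt(733))^(1/3))/6) + 4*x^2 - 25*x/6 - 28/9


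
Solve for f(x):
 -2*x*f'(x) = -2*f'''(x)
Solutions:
 f(x) = C1 + Integral(C2*airyai(x) + C3*airybi(x), x)


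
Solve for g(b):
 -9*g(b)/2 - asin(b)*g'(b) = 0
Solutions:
 g(b) = C1*exp(-9*Integral(1/asin(b), b)/2)


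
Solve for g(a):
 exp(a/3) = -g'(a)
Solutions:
 g(a) = C1 - 3*exp(a/3)


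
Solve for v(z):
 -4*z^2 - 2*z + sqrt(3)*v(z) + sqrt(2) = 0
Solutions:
 v(z) = 4*sqrt(3)*z^2/3 + 2*sqrt(3)*z/3 - sqrt(6)/3


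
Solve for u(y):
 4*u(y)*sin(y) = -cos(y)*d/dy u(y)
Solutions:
 u(y) = C1*cos(y)^4


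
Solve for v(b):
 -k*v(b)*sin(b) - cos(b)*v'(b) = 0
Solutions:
 v(b) = C1*exp(k*log(cos(b)))


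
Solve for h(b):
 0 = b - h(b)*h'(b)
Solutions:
 h(b) = -sqrt(C1 + b^2)
 h(b) = sqrt(C1 + b^2)


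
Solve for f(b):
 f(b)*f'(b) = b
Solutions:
 f(b) = -sqrt(C1 + b^2)
 f(b) = sqrt(C1 + b^2)


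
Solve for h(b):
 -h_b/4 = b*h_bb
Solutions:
 h(b) = C1 + C2*b^(3/4)


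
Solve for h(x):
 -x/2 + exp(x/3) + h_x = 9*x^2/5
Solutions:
 h(x) = C1 + 3*x^3/5 + x^2/4 - 3*exp(x/3)


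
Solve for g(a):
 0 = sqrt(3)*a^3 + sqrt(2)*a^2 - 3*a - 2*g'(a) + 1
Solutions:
 g(a) = C1 + sqrt(3)*a^4/8 + sqrt(2)*a^3/6 - 3*a^2/4 + a/2


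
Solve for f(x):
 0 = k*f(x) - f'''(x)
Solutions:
 f(x) = C1*exp(k^(1/3)*x) + C2*exp(k^(1/3)*x*(-1 + sqrt(3)*I)/2) + C3*exp(-k^(1/3)*x*(1 + sqrt(3)*I)/2)


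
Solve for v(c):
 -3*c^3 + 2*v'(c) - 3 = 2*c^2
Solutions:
 v(c) = C1 + 3*c^4/8 + c^3/3 + 3*c/2


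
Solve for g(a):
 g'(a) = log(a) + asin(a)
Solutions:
 g(a) = C1 + a*log(a) + a*asin(a) - a + sqrt(1 - a^2)


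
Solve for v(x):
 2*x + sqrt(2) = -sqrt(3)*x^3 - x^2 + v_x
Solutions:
 v(x) = C1 + sqrt(3)*x^4/4 + x^3/3 + x^2 + sqrt(2)*x


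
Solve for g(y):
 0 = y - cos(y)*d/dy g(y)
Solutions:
 g(y) = C1 + Integral(y/cos(y), y)


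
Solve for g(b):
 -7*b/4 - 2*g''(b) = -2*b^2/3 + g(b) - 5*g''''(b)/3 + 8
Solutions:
 g(b) = C1*exp(-sqrt(5)*b*sqrt(3 + 2*sqrt(6))/5) + C2*exp(sqrt(5)*b*sqrt(3 + 2*sqrt(6))/5) + C3*sin(sqrt(5)*b*sqrt(-3 + 2*sqrt(6))/5) + C4*cos(sqrt(5)*b*sqrt(-3 + 2*sqrt(6))/5) + 2*b^2/3 - 7*b/4 - 32/3


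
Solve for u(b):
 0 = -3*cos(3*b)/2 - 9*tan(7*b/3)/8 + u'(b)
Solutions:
 u(b) = C1 - 27*log(cos(7*b/3))/56 + sin(3*b)/2


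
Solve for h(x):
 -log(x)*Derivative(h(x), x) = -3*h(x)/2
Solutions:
 h(x) = C1*exp(3*li(x)/2)


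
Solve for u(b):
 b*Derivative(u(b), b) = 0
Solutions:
 u(b) = C1


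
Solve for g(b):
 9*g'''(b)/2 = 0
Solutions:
 g(b) = C1 + C2*b + C3*b^2


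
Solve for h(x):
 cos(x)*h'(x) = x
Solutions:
 h(x) = C1 + Integral(x/cos(x), x)


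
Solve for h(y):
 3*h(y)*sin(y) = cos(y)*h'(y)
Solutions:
 h(y) = C1/cos(y)^3


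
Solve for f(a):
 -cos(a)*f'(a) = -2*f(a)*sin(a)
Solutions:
 f(a) = C1/cos(a)^2


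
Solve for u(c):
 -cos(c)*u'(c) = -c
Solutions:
 u(c) = C1 + Integral(c/cos(c), c)


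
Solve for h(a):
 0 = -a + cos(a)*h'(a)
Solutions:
 h(a) = C1 + Integral(a/cos(a), a)


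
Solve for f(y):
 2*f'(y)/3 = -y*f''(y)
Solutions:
 f(y) = C1 + C2*y^(1/3)


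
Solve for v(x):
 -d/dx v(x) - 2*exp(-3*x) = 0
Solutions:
 v(x) = C1 + 2*exp(-3*x)/3


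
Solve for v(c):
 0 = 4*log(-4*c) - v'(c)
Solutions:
 v(c) = C1 + 4*c*log(-c) + 4*c*(-1 + 2*log(2))


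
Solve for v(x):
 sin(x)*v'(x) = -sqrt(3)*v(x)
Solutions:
 v(x) = C1*(cos(x) + 1)^(sqrt(3)/2)/(cos(x) - 1)^(sqrt(3)/2)


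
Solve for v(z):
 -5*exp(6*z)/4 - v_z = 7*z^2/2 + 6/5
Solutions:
 v(z) = C1 - 7*z^3/6 - 6*z/5 - 5*exp(6*z)/24


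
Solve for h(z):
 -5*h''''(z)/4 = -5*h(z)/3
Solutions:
 h(z) = C1*exp(-sqrt(2)*3^(3/4)*z/3) + C2*exp(sqrt(2)*3^(3/4)*z/3) + C3*sin(sqrt(2)*3^(3/4)*z/3) + C4*cos(sqrt(2)*3^(3/4)*z/3)


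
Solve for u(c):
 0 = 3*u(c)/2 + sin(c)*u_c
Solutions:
 u(c) = C1*(cos(c) + 1)^(3/4)/(cos(c) - 1)^(3/4)


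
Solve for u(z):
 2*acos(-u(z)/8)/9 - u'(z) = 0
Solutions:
 Integral(1/acos(-_y/8), (_y, u(z))) = C1 + 2*z/9


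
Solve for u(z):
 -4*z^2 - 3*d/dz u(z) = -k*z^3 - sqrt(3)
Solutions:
 u(z) = C1 + k*z^4/12 - 4*z^3/9 + sqrt(3)*z/3


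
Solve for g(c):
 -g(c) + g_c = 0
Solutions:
 g(c) = C1*exp(c)


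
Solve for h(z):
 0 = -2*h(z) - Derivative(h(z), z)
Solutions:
 h(z) = C1*exp(-2*z)


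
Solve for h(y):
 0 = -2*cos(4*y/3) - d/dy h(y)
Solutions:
 h(y) = C1 - 3*sin(4*y/3)/2


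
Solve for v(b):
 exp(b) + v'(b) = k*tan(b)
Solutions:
 v(b) = C1 - k*log(cos(b)) - exp(b)


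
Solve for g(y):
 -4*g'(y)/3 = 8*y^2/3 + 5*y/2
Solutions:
 g(y) = C1 - 2*y^3/3 - 15*y^2/16


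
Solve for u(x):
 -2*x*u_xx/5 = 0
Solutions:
 u(x) = C1 + C2*x


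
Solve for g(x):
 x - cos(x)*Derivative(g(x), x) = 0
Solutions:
 g(x) = C1 + Integral(x/cos(x), x)


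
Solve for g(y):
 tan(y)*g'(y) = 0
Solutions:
 g(y) = C1


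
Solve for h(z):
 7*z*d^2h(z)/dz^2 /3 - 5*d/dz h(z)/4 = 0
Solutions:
 h(z) = C1 + C2*z^(43/28)


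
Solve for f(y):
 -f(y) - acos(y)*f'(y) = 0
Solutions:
 f(y) = C1*exp(-Integral(1/acos(y), y))


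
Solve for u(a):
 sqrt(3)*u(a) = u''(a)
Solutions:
 u(a) = C1*exp(-3^(1/4)*a) + C2*exp(3^(1/4)*a)


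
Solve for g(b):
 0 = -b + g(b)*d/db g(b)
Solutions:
 g(b) = -sqrt(C1 + b^2)
 g(b) = sqrt(C1 + b^2)


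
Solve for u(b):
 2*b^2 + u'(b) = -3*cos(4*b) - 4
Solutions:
 u(b) = C1 - 2*b^3/3 - 4*b - 3*sin(4*b)/4


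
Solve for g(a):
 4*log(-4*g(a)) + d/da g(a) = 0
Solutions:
 Integral(1/(log(-_y) + 2*log(2)), (_y, g(a)))/4 = C1 - a


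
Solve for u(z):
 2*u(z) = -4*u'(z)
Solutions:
 u(z) = C1*exp(-z/2)


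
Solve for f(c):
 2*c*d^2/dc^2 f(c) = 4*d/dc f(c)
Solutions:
 f(c) = C1 + C2*c^3


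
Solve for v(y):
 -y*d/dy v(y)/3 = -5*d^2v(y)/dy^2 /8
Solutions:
 v(y) = C1 + C2*erfi(2*sqrt(15)*y/15)


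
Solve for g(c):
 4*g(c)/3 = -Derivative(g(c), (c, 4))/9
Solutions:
 g(c) = (C1*sin(3^(1/4)*c) + C2*cos(3^(1/4)*c))*exp(-3^(1/4)*c) + (C3*sin(3^(1/4)*c) + C4*cos(3^(1/4)*c))*exp(3^(1/4)*c)


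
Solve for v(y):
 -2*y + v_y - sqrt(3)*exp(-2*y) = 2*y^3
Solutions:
 v(y) = C1 + y^4/2 + y^2 - sqrt(3)*exp(-2*y)/2


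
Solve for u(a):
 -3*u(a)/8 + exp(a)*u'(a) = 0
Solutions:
 u(a) = C1*exp(-3*exp(-a)/8)


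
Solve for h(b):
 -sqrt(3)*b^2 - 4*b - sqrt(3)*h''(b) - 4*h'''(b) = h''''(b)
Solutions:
 h(b) = C1 + C2*b + C3*exp(b*(-2 + sqrt(4 - sqrt(3)))) + C4*exp(-b*(sqrt(4 - sqrt(3)) + 2)) - b^4/12 + 2*sqrt(3)*b^3/9 + b^2*(-8 + sqrt(3))/3


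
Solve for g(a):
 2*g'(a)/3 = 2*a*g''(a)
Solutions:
 g(a) = C1 + C2*a^(4/3)


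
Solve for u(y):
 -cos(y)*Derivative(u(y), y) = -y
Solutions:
 u(y) = C1 + Integral(y/cos(y), y)


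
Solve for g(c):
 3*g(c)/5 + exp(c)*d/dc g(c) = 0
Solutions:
 g(c) = C1*exp(3*exp(-c)/5)


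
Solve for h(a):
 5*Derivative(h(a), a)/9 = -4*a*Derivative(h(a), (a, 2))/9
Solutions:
 h(a) = C1 + C2/a^(1/4)


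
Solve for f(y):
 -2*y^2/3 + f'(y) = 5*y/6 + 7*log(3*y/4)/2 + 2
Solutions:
 f(y) = C1 + 2*y^3/9 + 5*y^2/12 + 7*y*log(y)/2 - 7*y*log(2) - 3*y/2 + 7*y*log(3)/2


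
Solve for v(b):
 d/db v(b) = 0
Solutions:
 v(b) = C1


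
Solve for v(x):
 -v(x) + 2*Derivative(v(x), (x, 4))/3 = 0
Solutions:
 v(x) = C1*exp(-2^(3/4)*3^(1/4)*x/2) + C2*exp(2^(3/4)*3^(1/4)*x/2) + C3*sin(2^(3/4)*3^(1/4)*x/2) + C4*cos(2^(3/4)*3^(1/4)*x/2)


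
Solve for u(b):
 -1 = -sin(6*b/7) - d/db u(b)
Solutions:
 u(b) = C1 + b + 7*cos(6*b/7)/6


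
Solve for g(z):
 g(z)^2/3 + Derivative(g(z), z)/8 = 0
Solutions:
 g(z) = 3/(C1 + 8*z)


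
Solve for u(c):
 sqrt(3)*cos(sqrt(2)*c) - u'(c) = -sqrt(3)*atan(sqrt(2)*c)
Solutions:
 u(c) = C1 + sqrt(3)*(c*atan(sqrt(2)*c) - sqrt(2)*log(2*c^2 + 1)/4) + sqrt(6)*sin(sqrt(2)*c)/2


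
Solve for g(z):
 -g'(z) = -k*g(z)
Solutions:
 g(z) = C1*exp(k*z)


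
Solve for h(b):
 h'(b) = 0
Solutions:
 h(b) = C1


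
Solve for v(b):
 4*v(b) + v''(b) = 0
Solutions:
 v(b) = C1*sin(2*b) + C2*cos(2*b)


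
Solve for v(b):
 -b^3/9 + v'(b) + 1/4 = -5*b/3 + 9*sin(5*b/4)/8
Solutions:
 v(b) = C1 + b^4/36 - 5*b^2/6 - b/4 - 9*cos(5*b/4)/10


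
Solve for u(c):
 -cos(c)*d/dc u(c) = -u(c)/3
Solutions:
 u(c) = C1*(sin(c) + 1)^(1/6)/(sin(c) - 1)^(1/6)


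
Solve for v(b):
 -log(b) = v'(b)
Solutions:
 v(b) = C1 - b*log(b) + b


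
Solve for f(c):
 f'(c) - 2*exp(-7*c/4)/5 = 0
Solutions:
 f(c) = C1 - 8*exp(-7*c/4)/35


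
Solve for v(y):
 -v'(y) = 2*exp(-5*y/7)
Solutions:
 v(y) = C1 + 14*exp(-5*y/7)/5


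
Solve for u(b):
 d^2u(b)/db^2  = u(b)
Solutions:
 u(b) = C1*exp(-b) + C2*exp(b)


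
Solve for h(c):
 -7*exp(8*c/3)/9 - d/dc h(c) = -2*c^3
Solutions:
 h(c) = C1 + c^4/2 - 7*exp(8*c/3)/24


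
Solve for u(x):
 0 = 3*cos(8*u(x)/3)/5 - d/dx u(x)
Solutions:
 -3*x/5 - 3*log(sin(8*u(x)/3) - 1)/16 + 3*log(sin(8*u(x)/3) + 1)/16 = C1


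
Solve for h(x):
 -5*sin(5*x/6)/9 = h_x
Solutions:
 h(x) = C1 + 2*cos(5*x/6)/3


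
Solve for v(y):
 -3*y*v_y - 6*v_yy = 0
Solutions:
 v(y) = C1 + C2*erf(y/2)


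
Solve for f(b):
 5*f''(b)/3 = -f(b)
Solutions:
 f(b) = C1*sin(sqrt(15)*b/5) + C2*cos(sqrt(15)*b/5)


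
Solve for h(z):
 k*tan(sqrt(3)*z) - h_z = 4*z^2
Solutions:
 h(z) = C1 - sqrt(3)*k*log(cos(sqrt(3)*z))/3 - 4*z^3/3


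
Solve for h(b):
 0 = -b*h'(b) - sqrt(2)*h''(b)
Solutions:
 h(b) = C1 + C2*erf(2^(1/4)*b/2)


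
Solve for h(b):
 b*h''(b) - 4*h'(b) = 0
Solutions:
 h(b) = C1 + C2*b^5


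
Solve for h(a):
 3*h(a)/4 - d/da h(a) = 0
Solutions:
 h(a) = C1*exp(3*a/4)


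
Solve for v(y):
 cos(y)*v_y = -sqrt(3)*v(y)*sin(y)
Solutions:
 v(y) = C1*cos(y)^(sqrt(3))


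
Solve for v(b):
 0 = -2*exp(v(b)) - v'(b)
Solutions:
 v(b) = log(1/(C1 + 2*b))


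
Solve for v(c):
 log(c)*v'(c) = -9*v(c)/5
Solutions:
 v(c) = C1*exp(-9*li(c)/5)


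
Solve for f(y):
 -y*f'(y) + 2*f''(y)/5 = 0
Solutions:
 f(y) = C1 + C2*erfi(sqrt(5)*y/2)


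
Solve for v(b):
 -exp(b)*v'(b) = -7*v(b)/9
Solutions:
 v(b) = C1*exp(-7*exp(-b)/9)


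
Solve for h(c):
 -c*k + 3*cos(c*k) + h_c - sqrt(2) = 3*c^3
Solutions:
 h(c) = C1 + 3*c^4/4 + c^2*k/2 + sqrt(2)*c - 3*sin(c*k)/k


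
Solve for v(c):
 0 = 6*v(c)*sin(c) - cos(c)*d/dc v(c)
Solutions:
 v(c) = C1/cos(c)^6


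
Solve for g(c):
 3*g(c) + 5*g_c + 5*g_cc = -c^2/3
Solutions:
 g(c) = -c^2/9 + 10*c/27 + (C1*sin(sqrt(35)*c/10) + C2*cos(sqrt(35)*c/10))*exp(-c/2) - 20/81


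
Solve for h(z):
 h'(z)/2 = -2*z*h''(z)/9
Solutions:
 h(z) = C1 + C2/z^(5/4)


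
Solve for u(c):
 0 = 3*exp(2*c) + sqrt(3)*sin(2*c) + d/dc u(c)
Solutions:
 u(c) = C1 - 3*exp(2*c)/2 + sqrt(3)*cos(2*c)/2


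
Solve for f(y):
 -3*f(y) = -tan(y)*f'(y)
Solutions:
 f(y) = C1*sin(y)^3


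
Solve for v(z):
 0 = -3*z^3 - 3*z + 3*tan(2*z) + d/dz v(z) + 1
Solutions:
 v(z) = C1 + 3*z^4/4 + 3*z^2/2 - z + 3*log(cos(2*z))/2


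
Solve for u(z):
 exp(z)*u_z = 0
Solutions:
 u(z) = C1


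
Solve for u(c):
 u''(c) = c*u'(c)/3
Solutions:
 u(c) = C1 + C2*erfi(sqrt(6)*c/6)


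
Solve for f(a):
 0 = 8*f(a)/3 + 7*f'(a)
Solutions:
 f(a) = C1*exp(-8*a/21)


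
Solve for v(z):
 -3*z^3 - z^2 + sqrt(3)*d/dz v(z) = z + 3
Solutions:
 v(z) = C1 + sqrt(3)*z^4/4 + sqrt(3)*z^3/9 + sqrt(3)*z^2/6 + sqrt(3)*z


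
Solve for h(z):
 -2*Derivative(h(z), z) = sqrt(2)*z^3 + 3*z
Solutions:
 h(z) = C1 - sqrt(2)*z^4/8 - 3*z^2/4


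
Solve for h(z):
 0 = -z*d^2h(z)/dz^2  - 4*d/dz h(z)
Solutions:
 h(z) = C1 + C2/z^3


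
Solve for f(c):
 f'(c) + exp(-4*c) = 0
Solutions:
 f(c) = C1 + exp(-4*c)/4


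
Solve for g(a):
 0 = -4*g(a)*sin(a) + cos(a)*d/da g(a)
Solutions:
 g(a) = C1/cos(a)^4


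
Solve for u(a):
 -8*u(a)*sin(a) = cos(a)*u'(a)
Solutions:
 u(a) = C1*cos(a)^8


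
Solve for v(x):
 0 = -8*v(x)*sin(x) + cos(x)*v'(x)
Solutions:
 v(x) = C1/cos(x)^8


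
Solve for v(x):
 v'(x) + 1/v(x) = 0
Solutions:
 v(x) = -sqrt(C1 - 2*x)
 v(x) = sqrt(C1 - 2*x)


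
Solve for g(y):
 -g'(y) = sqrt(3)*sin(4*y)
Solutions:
 g(y) = C1 + sqrt(3)*cos(4*y)/4


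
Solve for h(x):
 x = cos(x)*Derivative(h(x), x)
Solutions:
 h(x) = C1 + Integral(x/cos(x), x)


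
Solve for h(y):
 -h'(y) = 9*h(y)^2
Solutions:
 h(y) = 1/(C1 + 9*y)


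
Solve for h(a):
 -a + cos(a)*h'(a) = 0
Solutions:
 h(a) = C1 + Integral(a/cos(a), a)


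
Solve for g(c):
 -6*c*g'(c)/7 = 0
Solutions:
 g(c) = C1


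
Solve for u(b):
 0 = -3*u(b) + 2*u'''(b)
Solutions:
 u(b) = C3*exp(2^(2/3)*3^(1/3)*b/2) + (C1*sin(2^(2/3)*3^(5/6)*b/4) + C2*cos(2^(2/3)*3^(5/6)*b/4))*exp(-2^(2/3)*3^(1/3)*b/4)


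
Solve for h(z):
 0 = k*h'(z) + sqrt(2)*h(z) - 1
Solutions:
 h(z) = C1*exp(-sqrt(2)*z/k) + sqrt(2)/2


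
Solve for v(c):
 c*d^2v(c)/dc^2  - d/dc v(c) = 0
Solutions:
 v(c) = C1 + C2*c^2


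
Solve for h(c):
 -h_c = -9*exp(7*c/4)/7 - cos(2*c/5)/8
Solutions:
 h(c) = C1 + 36*exp(7*c/4)/49 + 5*sin(2*c/5)/16


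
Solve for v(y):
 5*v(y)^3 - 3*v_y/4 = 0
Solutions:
 v(y) = -sqrt(6)*sqrt(-1/(C1 + 20*y))/2
 v(y) = sqrt(6)*sqrt(-1/(C1 + 20*y))/2


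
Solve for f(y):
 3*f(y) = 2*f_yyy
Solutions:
 f(y) = C3*exp(2^(2/3)*3^(1/3)*y/2) + (C1*sin(2^(2/3)*3^(5/6)*y/4) + C2*cos(2^(2/3)*3^(5/6)*y/4))*exp(-2^(2/3)*3^(1/3)*y/4)


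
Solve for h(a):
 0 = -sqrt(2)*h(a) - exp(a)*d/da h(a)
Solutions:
 h(a) = C1*exp(sqrt(2)*exp(-a))


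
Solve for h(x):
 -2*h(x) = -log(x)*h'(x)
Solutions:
 h(x) = C1*exp(2*li(x))


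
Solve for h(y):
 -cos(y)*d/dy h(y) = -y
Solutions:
 h(y) = C1 + Integral(y/cos(y), y)


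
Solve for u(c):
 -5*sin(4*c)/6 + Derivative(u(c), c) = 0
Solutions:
 u(c) = C1 - 5*cos(4*c)/24


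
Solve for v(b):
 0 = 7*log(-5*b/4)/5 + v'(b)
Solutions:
 v(b) = C1 - 7*b*log(-b)/5 + 7*b*(-log(5) + 1 + 2*log(2))/5


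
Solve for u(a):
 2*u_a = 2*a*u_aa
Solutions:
 u(a) = C1 + C2*a^2


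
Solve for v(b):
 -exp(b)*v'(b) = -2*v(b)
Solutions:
 v(b) = C1*exp(-2*exp(-b))


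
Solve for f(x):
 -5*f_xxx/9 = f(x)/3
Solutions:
 f(x) = C3*exp(-3^(1/3)*5^(2/3)*x/5) + (C1*sin(3^(5/6)*5^(2/3)*x/10) + C2*cos(3^(5/6)*5^(2/3)*x/10))*exp(3^(1/3)*5^(2/3)*x/10)


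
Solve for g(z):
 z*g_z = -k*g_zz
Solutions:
 g(z) = C1 + C2*sqrt(k)*erf(sqrt(2)*z*sqrt(1/k)/2)


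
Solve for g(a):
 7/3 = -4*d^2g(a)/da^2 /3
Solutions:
 g(a) = C1 + C2*a - 7*a^2/8


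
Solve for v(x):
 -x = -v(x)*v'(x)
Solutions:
 v(x) = -sqrt(C1 + x^2)
 v(x) = sqrt(C1 + x^2)


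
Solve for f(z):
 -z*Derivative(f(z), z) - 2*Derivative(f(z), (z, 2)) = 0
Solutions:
 f(z) = C1 + C2*erf(z/2)


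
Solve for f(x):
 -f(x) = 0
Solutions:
 f(x) = 0


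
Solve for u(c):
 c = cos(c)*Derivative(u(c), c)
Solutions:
 u(c) = C1 + Integral(c/cos(c), c)


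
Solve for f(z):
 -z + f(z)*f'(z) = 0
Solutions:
 f(z) = -sqrt(C1 + z^2)
 f(z) = sqrt(C1 + z^2)


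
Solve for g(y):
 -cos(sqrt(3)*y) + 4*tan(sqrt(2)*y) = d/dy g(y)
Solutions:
 g(y) = C1 - 2*sqrt(2)*log(cos(sqrt(2)*y)) - sqrt(3)*sin(sqrt(3)*y)/3


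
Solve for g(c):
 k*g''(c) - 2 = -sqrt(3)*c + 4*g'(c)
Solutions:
 g(c) = C1 + C2*exp(4*c/k) + sqrt(3)*c^2/8 + sqrt(3)*c*k/16 - c/2


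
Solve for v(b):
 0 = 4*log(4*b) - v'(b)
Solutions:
 v(b) = C1 + 4*b*log(b) - 4*b + b*log(256)


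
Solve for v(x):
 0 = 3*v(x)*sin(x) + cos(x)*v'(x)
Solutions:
 v(x) = C1*cos(x)^3
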